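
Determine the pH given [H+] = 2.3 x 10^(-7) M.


pH = -log10([H+])
pH = -log10(2.3 x 10^(-7))
pH = 6.6383

6.6383


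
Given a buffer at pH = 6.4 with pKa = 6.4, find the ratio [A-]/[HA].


[A-]/[HA] = 10^(pH - pKa)
= 10^(6.4 - 6.4)
= 1.0

1.0


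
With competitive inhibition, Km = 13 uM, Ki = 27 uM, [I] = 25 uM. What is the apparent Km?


Km_app = Km * (1 + [I]/Ki)
Km_app = 13 * (1 + 25/27)
Km_app = 25.037 uM

25.037 uM


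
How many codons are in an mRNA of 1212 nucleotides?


codons = nucleotides / 3
codons = 1212 / 3 = 404

404


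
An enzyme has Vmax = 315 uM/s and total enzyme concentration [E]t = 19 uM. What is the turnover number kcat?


kcat = Vmax / [E]t
kcat = 315 / 19
kcat = 16.5789 s^-1

16.5789 s^-1


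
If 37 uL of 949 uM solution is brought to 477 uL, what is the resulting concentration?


C2 = C1 * V1 / V2
C2 = 949 * 37 / 477
C2 = 73.6122 uM

73.6122 uM


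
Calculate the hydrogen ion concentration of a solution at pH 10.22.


[H+] = 10^(-pH)
[H+] = 10^(-10.22)
[H+] = 6.026e-11 M

6.026e-11 M


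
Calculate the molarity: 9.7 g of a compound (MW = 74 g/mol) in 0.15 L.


C = (mass / MW) / volume
C = (9.7 / 74) / 0.15
C = 0.8739 M

0.8739 M


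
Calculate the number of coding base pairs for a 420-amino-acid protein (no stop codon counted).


Each amino acid = 1 codon = 3 bp
bp = 420 * 3 = 1260 bp

1260 bp


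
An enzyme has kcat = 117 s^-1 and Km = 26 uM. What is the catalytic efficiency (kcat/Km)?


Catalytic efficiency = kcat / Km
= 117 / 26
= 4.5 uM^-1*s^-1

4.5 uM^-1*s^-1


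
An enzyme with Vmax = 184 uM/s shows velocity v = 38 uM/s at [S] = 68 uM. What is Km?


Km = [S] * (Vmax - v) / v
Km = 68 * (184 - 38) / 38
Km = 261.2632 uM

261.2632 uM


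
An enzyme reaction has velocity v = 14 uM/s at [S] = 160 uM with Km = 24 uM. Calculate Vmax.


Vmax = v * (Km + [S]) / [S]
Vmax = 14 * (24 + 160) / 160
Vmax = 16.1 uM/s

16.1 uM/s


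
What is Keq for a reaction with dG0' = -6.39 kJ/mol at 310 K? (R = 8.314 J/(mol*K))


Keq = exp(-dG0 * 1000 / (R * T))
Keq = exp(-(-6.39) * 1000 / (8.314 * 310))
Keq = 11.9329

11.9329


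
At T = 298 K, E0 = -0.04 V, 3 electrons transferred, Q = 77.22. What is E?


E = E0 - (RT/nF) * ln(Q)
E = -0.04 - (8.314 * 298 / (3 * 96485)) * ln(77.22)
E = -0.0772 V

-0.0772 V


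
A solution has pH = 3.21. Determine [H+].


[H+] = 10^(-pH)
[H+] = 10^(-3.21)
[H+] = 6.166e-04 M

6.166e-04 M


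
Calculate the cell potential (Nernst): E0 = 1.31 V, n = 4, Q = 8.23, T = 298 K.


E = E0 - (RT/nF) * ln(Q)
E = 1.31 - (8.314 * 298 / (4 * 96485)) * ln(8.23)
E = 1.2965 V

1.2965 V


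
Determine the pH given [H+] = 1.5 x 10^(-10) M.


pH = -log10([H+])
pH = -log10(1.5 x 10^(-10))
pH = 9.8239

9.8239


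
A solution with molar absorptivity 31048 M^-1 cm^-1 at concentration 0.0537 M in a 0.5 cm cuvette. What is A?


A = epsilon * c * l
A = 31048 * 0.0537 * 0.5
A = 833.6388

833.6388


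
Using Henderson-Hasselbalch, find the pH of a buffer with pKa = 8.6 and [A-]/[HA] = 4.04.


pH = pKa + log10([A-]/[HA])
pH = 8.6 + log10(4.04)
pH = 9.2064

9.2064


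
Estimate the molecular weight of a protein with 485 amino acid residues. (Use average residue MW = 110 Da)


MW = n_residues * 110 Da
MW = 485 * 110
MW = 53350 Da

53350 Da


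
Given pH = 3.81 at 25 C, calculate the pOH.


pOH = 14 - pH
pOH = 14 - 3.81
pOH = 10.19

10.19


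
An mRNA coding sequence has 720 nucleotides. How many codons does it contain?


codons = nucleotides / 3
codons = 720 / 3 = 240

240


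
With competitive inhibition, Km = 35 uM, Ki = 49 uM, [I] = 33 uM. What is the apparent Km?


Km_app = Km * (1 + [I]/Ki)
Km_app = 35 * (1 + 33/49)
Km_app = 58.5714 uM

58.5714 uM


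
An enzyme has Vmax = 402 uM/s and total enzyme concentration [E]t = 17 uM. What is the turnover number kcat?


kcat = Vmax / [E]t
kcat = 402 / 17
kcat = 23.6471 s^-1

23.6471 s^-1


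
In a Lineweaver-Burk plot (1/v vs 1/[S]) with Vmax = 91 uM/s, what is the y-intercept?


y-intercept = 1/Vmax
= 1/91
= 0.011 s/uM

0.011 s/uM


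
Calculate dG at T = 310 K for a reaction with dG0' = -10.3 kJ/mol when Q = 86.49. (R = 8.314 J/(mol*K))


dG = dG0' + RT * ln(Q) / 1000
dG = -10.3 + 8.314 * 310 * ln(86.49) / 1000
dG = 1.195 kJ/mol

1.195 kJ/mol


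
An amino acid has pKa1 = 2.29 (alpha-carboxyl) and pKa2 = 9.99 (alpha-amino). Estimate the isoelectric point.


pI = (pKa1 + pKa2) / 2
pI = (2.29 + 9.99) / 2
pI = 6.14

6.14


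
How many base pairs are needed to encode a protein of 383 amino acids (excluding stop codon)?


Each amino acid = 1 codon = 3 bp
bp = 383 * 3 = 1149 bp

1149 bp


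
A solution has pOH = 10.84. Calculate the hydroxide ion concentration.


[OH-] = 10^(-pOH)
[OH-] = 10^(-10.84)
[OH-] = 1.445e-11 M

1.445e-11 M


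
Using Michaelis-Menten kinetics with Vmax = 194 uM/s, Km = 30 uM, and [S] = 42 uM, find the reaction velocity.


v = Vmax * [S] / (Km + [S])
v = 194 * 42 / (30 + 42)
v = 113.1667 uM/s

113.1667 uM/s


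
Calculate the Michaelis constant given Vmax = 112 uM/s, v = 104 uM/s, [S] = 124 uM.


Km = [S] * (Vmax - v) / v
Km = 124 * (112 - 104) / 104
Km = 9.5385 uM

9.5385 uM


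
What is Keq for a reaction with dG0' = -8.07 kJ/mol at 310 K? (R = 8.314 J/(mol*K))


Keq = exp(-dG0 * 1000 / (R * T))
Keq = exp(-(-8.07) * 1000 / (8.314 * 310))
Keq = 22.9

22.9


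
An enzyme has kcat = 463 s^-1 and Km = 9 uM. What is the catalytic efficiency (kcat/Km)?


Catalytic efficiency = kcat / Km
= 463 / 9
= 51.4444 uM^-1*s^-1

51.4444 uM^-1*s^-1


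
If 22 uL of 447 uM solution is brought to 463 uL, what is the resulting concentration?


C2 = C1 * V1 / V2
C2 = 447 * 22 / 463
C2 = 21.2397 uM

21.2397 uM


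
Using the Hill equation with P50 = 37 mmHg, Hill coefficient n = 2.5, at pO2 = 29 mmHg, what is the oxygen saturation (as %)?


Y = pO2^n / (P50^n + pO2^n)
Y = 29^2.5 / (37^2.5 + 29^2.5)
Y = 35.23%

35.23%


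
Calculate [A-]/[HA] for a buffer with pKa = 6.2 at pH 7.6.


[A-]/[HA] = 10^(pH - pKa)
= 10^(7.6 - 6.2)
= 25.1189

25.1189


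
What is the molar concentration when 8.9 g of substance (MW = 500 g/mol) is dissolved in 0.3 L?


C = (mass / MW) / volume
C = (8.9 / 500) / 0.3
C = 0.0593 M

0.0593 M


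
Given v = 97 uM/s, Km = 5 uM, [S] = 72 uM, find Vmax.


Vmax = v * (Km + [S]) / [S]
Vmax = 97 * (5 + 72) / 72
Vmax = 103.7361 uM/s

103.7361 uM/s


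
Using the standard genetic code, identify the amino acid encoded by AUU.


Standard genetic code lookup.
Codon AUU -> Ile

Ile


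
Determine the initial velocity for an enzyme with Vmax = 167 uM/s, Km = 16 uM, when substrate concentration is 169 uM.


v = Vmax * [S] / (Km + [S])
v = 167 * 169 / (16 + 169)
v = 152.5568 uM/s

152.5568 uM/s


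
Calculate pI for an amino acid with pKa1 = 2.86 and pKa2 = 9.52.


pI = (pKa1 + pKa2) / 2
pI = (2.86 + 9.52) / 2
pI = 6.19

6.19


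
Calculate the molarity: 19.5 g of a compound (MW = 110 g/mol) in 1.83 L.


C = (mass / MW) / volume
C = (19.5 / 110) / 1.83
C = 0.0969 M

0.0969 M


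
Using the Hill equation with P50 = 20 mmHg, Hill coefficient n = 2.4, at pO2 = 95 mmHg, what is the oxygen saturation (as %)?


Y = pO2^n / (P50^n + pO2^n)
Y = 95^2.4 / (20^2.4 + 95^2.4)
Y = 97.68%

97.68%


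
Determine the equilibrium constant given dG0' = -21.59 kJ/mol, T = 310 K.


Keq = exp(-dG0 * 1000 / (R * T))
Keq = exp(-(-21.59) * 1000 / (8.314 * 310))
Keq = 4345.3155

4345.3155


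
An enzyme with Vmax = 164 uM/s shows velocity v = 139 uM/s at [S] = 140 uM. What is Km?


Km = [S] * (Vmax - v) / v
Km = 140 * (164 - 139) / 139
Km = 25.1799 uM

25.1799 uM


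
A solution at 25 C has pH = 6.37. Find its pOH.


pOH = 14 - pH
pOH = 14 - 6.37
pOH = 7.63

7.63


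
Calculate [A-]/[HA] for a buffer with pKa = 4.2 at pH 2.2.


[A-]/[HA] = 10^(pH - pKa)
= 10^(2.2 - 4.2)
= 0.01

0.01


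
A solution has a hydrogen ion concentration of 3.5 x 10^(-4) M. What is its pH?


pH = -log10([H+])
pH = -log10(3.5 x 10^(-4))
pH = 3.4559

3.4559


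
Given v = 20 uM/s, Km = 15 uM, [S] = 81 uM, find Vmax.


Vmax = v * (Km + [S]) / [S]
Vmax = 20 * (15 + 81) / 81
Vmax = 23.7037 uM/s

23.7037 uM/s


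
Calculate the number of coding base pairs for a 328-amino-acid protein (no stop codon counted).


Each amino acid = 1 codon = 3 bp
bp = 328 * 3 = 984 bp

984 bp


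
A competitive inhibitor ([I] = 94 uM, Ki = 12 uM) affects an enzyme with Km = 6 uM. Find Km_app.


Km_app = Km * (1 + [I]/Ki)
Km_app = 6 * (1 + 94/12)
Km_app = 53.0 uM

53.0 uM


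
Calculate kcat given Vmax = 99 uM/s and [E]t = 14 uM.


kcat = Vmax / [E]t
kcat = 99 / 14
kcat = 7.0714 s^-1

7.0714 s^-1


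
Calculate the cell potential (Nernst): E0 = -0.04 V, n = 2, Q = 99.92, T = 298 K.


E = E0 - (RT/nF) * ln(Q)
E = -0.04 - (8.314 * 298 / (2 * 96485)) * ln(99.92)
E = -0.0991 V

-0.0991 V


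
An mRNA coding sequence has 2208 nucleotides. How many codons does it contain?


codons = nucleotides / 3
codons = 2208 / 3 = 736

736


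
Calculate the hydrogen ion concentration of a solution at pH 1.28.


[H+] = 10^(-pH)
[H+] = 10^(-1.28)
[H+] = 0.0525 M

0.0525 M


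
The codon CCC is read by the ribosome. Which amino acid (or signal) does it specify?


Standard genetic code lookup.
Codon CCC -> Pro

Pro


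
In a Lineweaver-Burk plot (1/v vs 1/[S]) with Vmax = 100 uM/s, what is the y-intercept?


y-intercept = 1/Vmax
= 1/100
= 0.01 s/uM

0.01 s/uM


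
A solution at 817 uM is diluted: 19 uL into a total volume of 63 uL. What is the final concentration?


C2 = C1 * V1 / V2
C2 = 817 * 19 / 63
C2 = 246.3968 uM

246.3968 uM


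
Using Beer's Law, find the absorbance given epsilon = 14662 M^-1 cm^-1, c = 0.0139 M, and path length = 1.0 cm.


A = epsilon * c * l
A = 14662 * 0.0139 * 1.0
A = 203.8018

203.8018


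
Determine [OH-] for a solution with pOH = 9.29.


[OH-] = 10^(-pOH)
[OH-] = 10^(-9.29)
[OH-] = 5.129e-10 M

5.129e-10 M


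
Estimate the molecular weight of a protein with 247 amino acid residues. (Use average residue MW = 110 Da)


MW = n_residues * 110 Da
MW = 247 * 110
MW = 27170 Da

27170 Da


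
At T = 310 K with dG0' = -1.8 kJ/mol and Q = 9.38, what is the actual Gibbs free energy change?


dG = dG0' + RT * ln(Q) / 1000
dG = -1.8 + 8.314 * 310 * ln(9.38) / 1000
dG = 3.9696 kJ/mol

3.9696 kJ/mol


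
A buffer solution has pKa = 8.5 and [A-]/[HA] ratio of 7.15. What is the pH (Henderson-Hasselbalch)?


pH = pKa + log10([A-]/[HA])
pH = 8.5 + log10(7.15)
pH = 9.3543

9.3543


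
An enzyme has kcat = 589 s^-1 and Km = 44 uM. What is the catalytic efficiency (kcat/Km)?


Catalytic efficiency = kcat / Km
= 589 / 44
= 13.3864 uM^-1*s^-1

13.3864 uM^-1*s^-1


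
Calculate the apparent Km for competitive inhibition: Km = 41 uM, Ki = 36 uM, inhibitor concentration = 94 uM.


Km_app = Km * (1 + [I]/Ki)
Km_app = 41 * (1 + 94/36)
Km_app = 148.0556 uM

148.0556 uM


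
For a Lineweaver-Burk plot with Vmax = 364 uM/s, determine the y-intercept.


y-intercept = 1/Vmax
= 1/364
= 0.0027 s/uM

0.0027 s/uM


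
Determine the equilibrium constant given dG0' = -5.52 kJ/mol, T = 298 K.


Keq = exp(-dG0 * 1000 / (R * T))
Keq = exp(-(-5.52) * 1000 / (8.314 * 298))
Keq = 9.2812

9.2812


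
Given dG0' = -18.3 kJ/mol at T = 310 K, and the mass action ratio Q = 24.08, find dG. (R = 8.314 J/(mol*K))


dG = dG0' + RT * ln(Q) / 1000
dG = -18.3 + 8.314 * 310 * ln(24.08) / 1000
dG = -10.1005 kJ/mol

-10.1005 kJ/mol


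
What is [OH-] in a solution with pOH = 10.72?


[OH-] = 10^(-pOH)
[OH-] = 10^(-10.72)
[OH-] = 1.905e-11 M

1.905e-11 M


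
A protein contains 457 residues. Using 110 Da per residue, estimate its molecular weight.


MW = n_residues * 110 Da
MW = 457 * 110
MW = 50270 Da

50270 Da


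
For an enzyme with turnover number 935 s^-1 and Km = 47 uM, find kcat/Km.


Catalytic efficiency = kcat / Km
= 935 / 47
= 19.8936 uM^-1*s^-1

19.8936 uM^-1*s^-1


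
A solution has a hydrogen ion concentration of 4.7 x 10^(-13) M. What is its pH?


pH = -log10([H+])
pH = -log10(4.7 x 10^(-13))
pH = 12.3279

12.3279


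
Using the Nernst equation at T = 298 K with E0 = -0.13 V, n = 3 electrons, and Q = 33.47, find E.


E = E0 - (RT/nF) * ln(Q)
E = -0.13 - (8.314 * 298 / (3 * 96485)) * ln(33.47)
E = -0.16 V

-0.16 V


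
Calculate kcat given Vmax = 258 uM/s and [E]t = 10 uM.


kcat = Vmax / [E]t
kcat = 258 / 10
kcat = 25.8 s^-1

25.8 s^-1


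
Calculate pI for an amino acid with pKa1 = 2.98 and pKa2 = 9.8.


pI = (pKa1 + pKa2) / 2
pI = (2.98 + 9.8) / 2
pI = 6.39

6.39


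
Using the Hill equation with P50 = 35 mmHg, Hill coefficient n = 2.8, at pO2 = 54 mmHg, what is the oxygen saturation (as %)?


Y = pO2^n / (P50^n + pO2^n)
Y = 54^2.8 / (35^2.8 + 54^2.8)
Y = 77.1%

77.1%


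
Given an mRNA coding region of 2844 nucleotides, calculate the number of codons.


codons = nucleotides / 3
codons = 2844 / 3 = 948

948


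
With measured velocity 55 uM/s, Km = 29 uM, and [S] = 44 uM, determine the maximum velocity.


Vmax = v * (Km + [S]) / [S]
Vmax = 55 * (29 + 44) / 44
Vmax = 91.25 uM/s

91.25 uM/s


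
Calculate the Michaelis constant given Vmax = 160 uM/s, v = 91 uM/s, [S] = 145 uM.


Km = [S] * (Vmax - v) / v
Km = 145 * (160 - 91) / 91
Km = 109.9451 uM

109.9451 uM


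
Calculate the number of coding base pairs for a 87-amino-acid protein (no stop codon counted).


Each amino acid = 1 codon = 3 bp
bp = 87 * 3 = 261 bp

261 bp


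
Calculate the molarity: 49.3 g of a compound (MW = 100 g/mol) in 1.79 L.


C = (mass / MW) / volume
C = (49.3 / 100) / 1.79
C = 0.2754 M

0.2754 M


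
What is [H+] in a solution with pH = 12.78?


[H+] = 10^(-pH)
[H+] = 10^(-12.78)
[H+] = 1.660e-13 M

1.660e-13 M


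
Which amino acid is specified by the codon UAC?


Standard genetic code lookup.
Codon UAC -> Tyr

Tyr


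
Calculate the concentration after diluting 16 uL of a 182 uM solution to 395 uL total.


C2 = C1 * V1 / V2
C2 = 182 * 16 / 395
C2 = 7.3722 uM

7.3722 uM


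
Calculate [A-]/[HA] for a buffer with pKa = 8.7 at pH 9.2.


[A-]/[HA] = 10^(pH - pKa)
= 10^(9.2 - 8.7)
= 3.1623

3.1623


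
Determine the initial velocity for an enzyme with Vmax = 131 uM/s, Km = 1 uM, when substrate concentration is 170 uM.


v = Vmax * [S] / (Km + [S])
v = 131 * 170 / (1 + 170)
v = 130.2339 uM/s

130.2339 uM/s


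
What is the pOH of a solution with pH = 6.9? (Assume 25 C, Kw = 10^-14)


pOH = 14 - pH
pOH = 14 - 6.9
pOH = 7.1

7.1


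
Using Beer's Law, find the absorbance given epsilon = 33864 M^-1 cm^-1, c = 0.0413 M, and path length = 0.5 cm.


A = epsilon * c * l
A = 33864 * 0.0413 * 0.5
A = 699.2916

699.2916


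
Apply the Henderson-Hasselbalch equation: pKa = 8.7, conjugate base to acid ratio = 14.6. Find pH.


pH = pKa + log10([A-]/[HA])
pH = 8.7 + log10(14.6)
pH = 9.8644

9.8644


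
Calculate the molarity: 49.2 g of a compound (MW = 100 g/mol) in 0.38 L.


C = (mass / MW) / volume
C = (49.2 / 100) / 0.38
C = 1.2947 M

1.2947 M


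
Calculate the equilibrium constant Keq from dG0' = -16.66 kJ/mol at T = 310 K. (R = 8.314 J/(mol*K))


Keq = exp(-dG0 * 1000 / (R * T))
Keq = exp(-(-16.66) * 1000 / (8.314 * 310))
Keq = 641.6409

641.6409


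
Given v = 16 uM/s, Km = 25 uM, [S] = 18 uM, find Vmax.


Vmax = v * (Km + [S]) / [S]
Vmax = 16 * (25 + 18) / 18
Vmax = 38.2222 uM/s

38.2222 uM/s


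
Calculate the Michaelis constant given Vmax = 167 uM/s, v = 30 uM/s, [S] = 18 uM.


Km = [S] * (Vmax - v) / v
Km = 18 * (167 - 30) / 30
Km = 82.2 uM

82.2 uM


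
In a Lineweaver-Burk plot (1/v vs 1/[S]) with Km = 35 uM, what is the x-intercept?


x-intercept = -1/Km
= -1/35
= -0.0286 1/uM

-0.0286 1/uM


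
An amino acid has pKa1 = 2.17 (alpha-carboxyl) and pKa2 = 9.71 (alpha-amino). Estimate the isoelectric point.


pI = (pKa1 + pKa2) / 2
pI = (2.17 + 9.71) / 2
pI = 5.94

5.94


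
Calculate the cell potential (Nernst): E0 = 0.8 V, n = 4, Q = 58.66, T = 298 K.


E = E0 - (RT/nF) * ln(Q)
E = 0.8 - (8.314 * 298 / (4 * 96485)) * ln(58.66)
E = 0.7739 V

0.7739 V


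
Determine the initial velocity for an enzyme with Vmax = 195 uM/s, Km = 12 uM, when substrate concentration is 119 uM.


v = Vmax * [S] / (Km + [S])
v = 195 * 119 / (12 + 119)
v = 177.1374 uM/s

177.1374 uM/s


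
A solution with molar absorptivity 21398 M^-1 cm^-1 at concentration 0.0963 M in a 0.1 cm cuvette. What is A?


A = epsilon * c * l
A = 21398 * 0.0963 * 0.1
A = 206.0627

206.0627


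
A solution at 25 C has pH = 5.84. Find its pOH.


pOH = 14 - pH
pOH = 14 - 5.84
pOH = 8.16

8.16


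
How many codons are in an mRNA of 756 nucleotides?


codons = nucleotides / 3
codons = 756 / 3 = 252

252


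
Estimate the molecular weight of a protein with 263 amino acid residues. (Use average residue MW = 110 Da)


MW = n_residues * 110 Da
MW = 263 * 110
MW = 28930 Da

28930 Da


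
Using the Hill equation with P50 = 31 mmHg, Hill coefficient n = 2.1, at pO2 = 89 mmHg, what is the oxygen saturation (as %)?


Y = pO2^n / (P50^n + pO2^n)
Y = 89^2.1 / (31^2.1 + 89^2.1)
Y = 90.16%

90.16%


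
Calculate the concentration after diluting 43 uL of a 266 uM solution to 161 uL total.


C2 = C1 * V1 / V2
C2 = 266 * 43 / 161
C2 = 71.0435 uM

71.0435 uM


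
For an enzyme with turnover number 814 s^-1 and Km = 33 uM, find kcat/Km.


Catalytic efficiency = kcat / Km
= 814 / 33
= 24.6667 uM^-1*s^-1

24.6667 uM^-1*s^-1


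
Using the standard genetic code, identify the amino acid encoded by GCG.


Standard genetic code lookup.
Codon GCG -> Ala

Ala


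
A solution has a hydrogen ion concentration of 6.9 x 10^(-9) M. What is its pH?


pH = -log10([H+])
pH = -log10(6.9 x 10^(-9))
pH = 8.1612

8.1612


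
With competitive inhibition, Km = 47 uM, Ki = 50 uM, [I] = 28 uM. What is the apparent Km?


Km_app = Km * (1 + [I]/Ki)
Km_app = 47 * (1 + 28/50)
Km_app = 73.32 uM

73.32 uM


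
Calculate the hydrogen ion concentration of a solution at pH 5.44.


[H+] = 10^(-pH)
[H+] = 10^(-5.44)
[H+] = 3.631e-06 M

3.631e-06 M


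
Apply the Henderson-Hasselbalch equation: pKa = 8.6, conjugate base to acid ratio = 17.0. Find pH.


pH = pKa + log10([A-]/[HA])
pH = 8.6 + log10(17.0)
pH = 9.8304

9.8304


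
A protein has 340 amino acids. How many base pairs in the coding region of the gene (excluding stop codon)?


Each amino acid = 1 codon = 3 bp
bp = 340 * 3 = 1020 bp

1020 bp


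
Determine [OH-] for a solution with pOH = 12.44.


[OH-] = 10^(-pOH)
[OH-] = 10^(-12.44)
[OH-] = 3.631e-13 M

3.631e-13 M


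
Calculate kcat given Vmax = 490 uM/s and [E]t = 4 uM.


kcat = Vmax / [E]t
kcat = 490 / 4
kcat = 122.5 s^-1

122.5 s^-1


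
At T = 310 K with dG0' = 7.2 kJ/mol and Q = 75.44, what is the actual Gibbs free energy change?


dG = dG0' + RT * ln(Q) / 1000
dG = 7.2 + 8.314 * 310 * ln(75.44) / 1000
dG = 18.3427 kJ/mol

18.3427 kJ/mol


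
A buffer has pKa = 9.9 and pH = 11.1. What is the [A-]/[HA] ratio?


[A-]/[HA] = 10^(pH - pKa)
= 10^(11.1 - 9.9)
= 15.8489

15.8489


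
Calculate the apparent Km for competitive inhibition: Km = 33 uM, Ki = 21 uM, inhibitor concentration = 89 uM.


Km_app = Km * (1 + [I]/Ki)
Km_app = 33 * (1 + 89/21)
Km_app = 172.8571 uM

172.8571 uM


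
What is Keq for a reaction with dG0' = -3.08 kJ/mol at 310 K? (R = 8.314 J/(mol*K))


Keq = exp(-dG0 * 1000 / (R * T))
Keq = exp(-(-3.08) * 1000 / (8.314 * 310))
Keq = 3.3037

3.3037


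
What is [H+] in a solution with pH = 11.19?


[H+] = 10^(-pH)
[H+] = 10^(-11.19)
[H+] = 6.457e-12 M

6.457e-12 M


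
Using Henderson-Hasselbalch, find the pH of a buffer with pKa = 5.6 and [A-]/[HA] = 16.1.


pH = pKa + log10([A-]/[HA])
pH = 5.6 + log10(16.1)
pH = 6.8068

6.8068


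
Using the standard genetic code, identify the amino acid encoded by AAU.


Standard genetic code lookup.
Codon AAU -> Asn

Asn


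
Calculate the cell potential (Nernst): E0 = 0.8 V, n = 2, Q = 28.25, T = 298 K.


E = E0 - (RT/nF) * ln(Q)
E = 0.8 - (8.314 * 298 / (2 * 96485)) * ln(28.25)
E = 0.7571 V

0.7571 V


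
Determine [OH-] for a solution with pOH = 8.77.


[OH-] = 10^(-pOH)
[OH-] = 10^(-8.77)
[OH-] = 1.698e-09 M

1.698e-09 M


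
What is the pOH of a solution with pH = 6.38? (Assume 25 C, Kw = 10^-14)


pOH = 14 - pH
pOH = 14 - 6.38
pOH = 7.62

7.62


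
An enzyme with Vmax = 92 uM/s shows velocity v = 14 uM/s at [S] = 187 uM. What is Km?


Km = [S] * (Vmax - v) / v
Km = 187 * (92 - 14) / 14
Km = 1041.8571 uM

1041.8571 uM


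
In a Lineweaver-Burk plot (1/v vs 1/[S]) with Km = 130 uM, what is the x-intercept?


x-intercept = -1/Km
= -1/130
= -0.0077 1/uM

-0.0077 1/uM


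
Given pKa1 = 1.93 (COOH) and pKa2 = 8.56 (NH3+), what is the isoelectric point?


pI = (pKa1 + pKa2) / 2
pI = (1.93 + 8.56) / 2
pI = 5.245

5.245


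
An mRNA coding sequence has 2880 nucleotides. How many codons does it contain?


codons = nucleotides / 3
codons = 2880 / 3 = 960

960


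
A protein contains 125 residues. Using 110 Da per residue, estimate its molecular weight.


MW = n_residues * 110 Da
MW = 125 * 110
MW = 13750 Da

13750 Da


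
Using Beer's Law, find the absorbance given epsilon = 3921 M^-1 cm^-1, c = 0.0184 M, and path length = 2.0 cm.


A = epsilon * c * l
A = 3921 * 0.0184 * 2.0
A = 144.2928

144.2928


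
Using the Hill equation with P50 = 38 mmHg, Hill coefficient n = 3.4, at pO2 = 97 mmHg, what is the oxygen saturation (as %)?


Y = pO2^n / (P50^n + pO2^n)
Y = 97^3.4 / (38^3.4 + 97^3.4)
Y = 96.03%

96.03%


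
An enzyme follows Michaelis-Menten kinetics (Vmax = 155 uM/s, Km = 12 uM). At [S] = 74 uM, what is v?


v = Vmax * [S] / (Km + [S])
v = 155 * 74 / (12 + 74)
v = 133.3721 uM/s

133.3721 uM/s


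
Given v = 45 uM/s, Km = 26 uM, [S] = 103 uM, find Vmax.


Vmax = v * (Km + [S]) / [S]
Vmax = 45 * (26 + 103) / 103
Vmax = 56.3592 uM/s

56.3592 uM/s


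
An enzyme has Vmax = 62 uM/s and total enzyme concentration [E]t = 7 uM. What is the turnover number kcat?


kcat = Vmax / [E]t
kcat = 62 / 7
kcat = 8.8571 s^-1

8.8571 s^-1


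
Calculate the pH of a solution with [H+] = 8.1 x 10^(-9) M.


pH = -log10([H+])
pH = -log10(8.1 x 10^(-9))
pH = 8.0915

8.0915


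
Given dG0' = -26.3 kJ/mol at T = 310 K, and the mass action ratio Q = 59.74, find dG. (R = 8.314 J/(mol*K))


dG = dG0' + RT * ln(Q) / 1000
dG = -26.3 + 8.314 * 310 * ln(59.74) / 1000
dG = -15.7587 kJ/mol

-15.7587 kJ/mol


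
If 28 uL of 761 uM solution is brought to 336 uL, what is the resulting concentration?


C2 = C1 * V1 / V2
C2 = 761 * 28 / 336
C2 = 63.4167 uM

63.4167 uM


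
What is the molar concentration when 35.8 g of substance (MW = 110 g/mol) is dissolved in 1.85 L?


C = (mass / MW) / volume
C = (35.8 / 110) / 1.85
C = 0.1759 M

0.1759 M


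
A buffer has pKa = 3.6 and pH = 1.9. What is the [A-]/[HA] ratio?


[A-]/[HA] = 10^(pH - pKa)
= 10^(1.9 - 3.6)
= 0.02

0.02


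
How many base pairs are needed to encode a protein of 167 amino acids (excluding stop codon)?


Each amino acid = 1 codon = 3 bp
bp = 167 * 3 = 501 bp

501 bp


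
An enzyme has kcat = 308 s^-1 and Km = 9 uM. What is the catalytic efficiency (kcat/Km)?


Catalytic efficiency = kcat / Km
= 308 / 9
= 34.2222 uM^-1*s^-1

34.2222 uM^-1*s^-1


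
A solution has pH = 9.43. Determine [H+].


[H+] = 10^(-pH)
[H+] = 10^(-9.43)
[H+] = 3.715e-10 M

3.715e-10 M


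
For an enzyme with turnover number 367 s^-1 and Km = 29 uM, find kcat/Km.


Catalytic efficiency = kcat / Km
= 367 / 29
= 12.6552 uM^-1*s^-1

12.6552 uM^-1*s^-1


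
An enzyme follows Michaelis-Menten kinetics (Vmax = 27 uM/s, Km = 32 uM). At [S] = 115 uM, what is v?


v = Vmax * [S] / (Km + [S])
v = 27 * 115 / (32 + 115)
v = 21.1224 uM/s

21.1224 uM/s


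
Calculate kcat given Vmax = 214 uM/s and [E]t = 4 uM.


kcat = Vmax / [E]t
kcat = 214 / 4
kcat = 53.5 s^-1

53.5 s^-1


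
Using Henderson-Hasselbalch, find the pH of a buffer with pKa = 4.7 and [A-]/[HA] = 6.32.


pH = pKa + log10([A-]/[HA])
pH = 4.7 + log10(6.32)
pH = 5.5007

5.5007


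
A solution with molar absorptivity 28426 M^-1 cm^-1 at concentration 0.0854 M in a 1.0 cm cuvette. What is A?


A = epsilon * c * l
A = 28426 * 0.0854 * 1.0
A = 2427.5804

2427.5804


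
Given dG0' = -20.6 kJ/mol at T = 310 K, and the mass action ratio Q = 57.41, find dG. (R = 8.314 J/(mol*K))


dG = dG0' + RT * ln(Q) / 1000
dG = -20.6 + 8.314 * 310 * ln(57.41) / 1000
dG = -10.1612 kJ/mol

-10.1612 kJ/mol


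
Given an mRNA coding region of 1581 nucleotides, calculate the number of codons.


codons = nucleotides / 3
codons = 1581 / 3 = 527

527


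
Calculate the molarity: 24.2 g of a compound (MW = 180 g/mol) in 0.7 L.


C = (mass / MW) / volume
C = (24.2 / 180) / 0.7
C = 0.1921 M

0.1921 M


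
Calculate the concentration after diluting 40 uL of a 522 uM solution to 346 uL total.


C2 = C1 * V1 / V2
C2 = 522 * 40 / 346
C2 = 60.3468 uM

60.3468 uM


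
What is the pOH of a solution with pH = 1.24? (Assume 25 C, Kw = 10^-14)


pOH = 14 - pH
pOH = 14 - 1.24
pOH = 12.76

12.76


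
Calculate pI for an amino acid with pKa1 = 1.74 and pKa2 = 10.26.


pI = (pKa1 + pKa2) / 2
pI = (1.74 + 10.26) / 2
pI = 6.0

6.0


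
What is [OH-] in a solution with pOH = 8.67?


[OH-] = 10^(-pOH)
[OH-] = 10^(-8.67)
[OH-] = 2.138e-09 M

2.138e-09 M


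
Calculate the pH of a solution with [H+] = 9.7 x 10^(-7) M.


pH = -log10([H+])
pH = -log10(9.7 x 10^(-7))
pH = 6.0132

6.0132


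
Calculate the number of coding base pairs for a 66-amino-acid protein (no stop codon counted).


Each amino acid = 1 codon = 3 bp
bp = 66 * 3 = 198 bp

198 bp


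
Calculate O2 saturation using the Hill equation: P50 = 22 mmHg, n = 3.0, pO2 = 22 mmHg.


Y = pO2^n / (P50^n + pO2^n)
Y = 22^3.0 / (22^3.0 + 22^3.0)
Y = 50.0%

50.0%


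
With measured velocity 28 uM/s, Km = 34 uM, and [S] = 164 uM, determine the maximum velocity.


Vmax = v * (Km + [S]) / [S]
Vmax = 28 * (34 + 164) / 164
Vmax = 33.8049 uM/s

33.8049 uM/s


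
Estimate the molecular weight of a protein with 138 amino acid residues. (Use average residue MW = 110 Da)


MW = n_residues * 110 Da
MW = 138 * 110
MW = 15180 Da

15180 Da


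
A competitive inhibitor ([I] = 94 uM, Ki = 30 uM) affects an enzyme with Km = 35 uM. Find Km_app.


Km_app = Km * (1 + [I]/Ki)
Km_app = 35 * (1 + 94/30)
Km_app = 144.6667 uM

144.6667 uM


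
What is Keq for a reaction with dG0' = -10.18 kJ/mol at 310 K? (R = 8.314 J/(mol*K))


Keq = exp(-dG0 * 1000 / (R * T))
Keq = exp(-(-10.18) * 1000 / (8.314 * 310))
Keq = 51.9254

51.9254


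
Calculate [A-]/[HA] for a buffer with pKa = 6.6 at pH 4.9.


[A-]/[HA] = 10^(pH - pKa)
= 10^(4.9 - 6.6)
= 0.02

0.02


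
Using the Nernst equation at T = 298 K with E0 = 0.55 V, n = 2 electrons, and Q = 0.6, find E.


E = E0 - (RT/nF) * ln(Q)
E = 0.55 - (8.314 * 298 / (2 * 96485)) * ln(0.6)
E = 0.5566 V

0.5566 V


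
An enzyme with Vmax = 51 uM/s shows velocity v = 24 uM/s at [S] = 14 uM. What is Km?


Km = [S] * (Vmax - v) / v
Km = 14 * (51 - 24) / 24
Km = 15.75 uM

15.75 uM


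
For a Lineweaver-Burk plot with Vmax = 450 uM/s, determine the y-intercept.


y-intercept = 1/Vmax
= 1/450
= 0.0022 s/uM

0.0022 s/uM


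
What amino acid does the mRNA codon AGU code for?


Standard genetic code lookup.
Codon AGU -> Ser

Ser


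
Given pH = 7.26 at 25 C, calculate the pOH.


pOH = 14 - pH
pOH = 14 - 7.26
pOH = 6.74

6.74


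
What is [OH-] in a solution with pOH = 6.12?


[OH-] = 10^(-pOH)
[OH-] = 10^(-6.12)
[OH-] = 7.586e-07 M

7.586e-07 M


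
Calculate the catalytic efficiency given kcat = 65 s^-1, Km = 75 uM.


Catalytic efficiency = kcat / Km
= 65 / 75
= 0.8667 uM^-1*s^-1

0.8667 uM^-1*s^-1


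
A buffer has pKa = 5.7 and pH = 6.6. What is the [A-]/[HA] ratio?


[A-]/[HA] = 10^(pH - pKa)
= 10^(6.6 - 5.7)
= 7.9433

7.9433


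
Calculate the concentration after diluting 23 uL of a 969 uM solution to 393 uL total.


C2 = C1 * V1 / V2
C2 = 969 * 23 / 393
C2 = 56.7099 uM

56.7099 uM


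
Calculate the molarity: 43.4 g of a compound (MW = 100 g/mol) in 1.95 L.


C = (mass / MW) / volume
C = (43.4 / 100) / 1.95
C = 0.2226 M

0.2226 M


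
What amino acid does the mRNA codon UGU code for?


Standard genetic code lookup.
Codon UGU -> Cys

Cys


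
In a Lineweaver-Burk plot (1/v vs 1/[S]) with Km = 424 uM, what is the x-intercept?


x-intercept = -1/Km
= -1/424
= -0.0024 1/uM

-0.0024 1/uM


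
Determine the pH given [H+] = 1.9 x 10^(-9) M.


pH = -log10([H+])
pH = -log10(1.9 x 10^(-9))
pH = 8.7212

8.7212


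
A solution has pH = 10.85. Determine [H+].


[H+] = 10^(-pH)
[H+] = 10^(-10.85)
[H+] = 1.413e-11 M

1.413e-11 M


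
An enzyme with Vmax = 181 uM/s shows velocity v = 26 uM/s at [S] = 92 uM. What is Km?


Km = [S] * (Vmax - v) / v
Km = 92 * (181 - 26) / 26
Km = 548.4615 uM

548.4615 uM


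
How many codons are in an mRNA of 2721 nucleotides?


codons = nucleotides / 3
codons = 2721 / 3 = 907

907


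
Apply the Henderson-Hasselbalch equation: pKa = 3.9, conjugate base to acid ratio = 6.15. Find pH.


pH = pKa + log10([A-]/[HA])
pH = 3.9 + log10(6.15)
pH = 4.6889

4.6889


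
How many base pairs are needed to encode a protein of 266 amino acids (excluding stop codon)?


Each amino acid = 1 codon = 3 bp
bp = 266 * 3 = 798 bp

798 bp


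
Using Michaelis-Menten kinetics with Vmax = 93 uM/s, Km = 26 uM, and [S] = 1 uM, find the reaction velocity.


v = Vmax * [S] / (Km + [S])
v = 93 * 1 / (26 + 1)
v = 3.4444 uM/s

3.4444 uM/s


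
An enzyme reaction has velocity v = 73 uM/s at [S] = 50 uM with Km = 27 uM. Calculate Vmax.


Vmax = v * (Km + [S]) / [S]
Vmax = 73 * (27 + 50) / 50
Vmax = 112.42 uM/s

112.42 uM/s


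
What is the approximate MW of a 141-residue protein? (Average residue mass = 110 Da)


MW = n_residues * 110 Da
MW = 141 * 110
MW = 15510 Da

15510 Da


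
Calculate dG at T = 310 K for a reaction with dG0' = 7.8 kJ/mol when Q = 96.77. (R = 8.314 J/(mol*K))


dG = dG0' + RT * ln(Q) / 1000
dG = 7.8 + 8.314 * 310 * ln(96.77) / 1000
dG = 19.5845 kJ/mol

19.5845 kJ/mol


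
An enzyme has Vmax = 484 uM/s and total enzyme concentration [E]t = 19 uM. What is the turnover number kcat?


kcat = Vmax / [E]t
kcat = 484 / 19
kcat = 25.4737 s^-1

25.4737 s^-1


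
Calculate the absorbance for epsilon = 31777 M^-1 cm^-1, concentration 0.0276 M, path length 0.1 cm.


A = epsilon * c * l
A = 31777 * 0.0276 * 0.1
A = 87.7045

87.7045


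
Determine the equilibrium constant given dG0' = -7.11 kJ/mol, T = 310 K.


Keq = exp(-dG0 * 1000 / (R * T))
Keq = exp(-(-7.11) * 1000 / (8.314 * 310))
Keq = 15.7787

15.7787


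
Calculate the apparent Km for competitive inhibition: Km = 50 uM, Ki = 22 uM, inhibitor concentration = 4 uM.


Km_app = Km * (1 + [I]/Ki)
Km_app = 50 * (1 + 4/22)
Km_app = 59.0909 uM

59.0909 uM


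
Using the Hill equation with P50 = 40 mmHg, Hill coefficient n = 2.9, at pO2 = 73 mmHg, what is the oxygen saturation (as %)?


Y = pO2^n / (P50^n + pO2^n)
Y = 73^2.9 / (40^2.9 + 73^2.9)
Y = 85.13%

85.13%


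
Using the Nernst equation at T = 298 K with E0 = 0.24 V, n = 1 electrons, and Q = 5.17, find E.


E = E0 - (RT/nF) * ln(Q)
E = 0.24 - (8.314 * 298 / (1 * 96485)) * ln(5.17)
E = 0.1978 V

0.1978 V


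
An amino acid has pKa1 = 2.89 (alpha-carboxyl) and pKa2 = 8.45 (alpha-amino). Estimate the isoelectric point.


pI = (pKa1 + pKa2) / 2
pI = (2.89 + 8.45) / 2
pI = 5.67

5.67


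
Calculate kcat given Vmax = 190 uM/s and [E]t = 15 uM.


kcat = Vmax / [E]t
kcat = 190 / 15
kcat = 12.6667 s^-1

12.6667 s^-1


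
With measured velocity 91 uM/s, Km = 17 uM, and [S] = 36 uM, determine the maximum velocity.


Vmax = v * (Km + [S]) / [S]
Vmax = 91 * (17 + 36) / 36
Vmax = 133.9722 uM/s

133.9722 uM/s


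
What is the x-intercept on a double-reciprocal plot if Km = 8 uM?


x-intercept = -1/Km
= -1/8
= -0.125 1/uM

-0.125 1/uM


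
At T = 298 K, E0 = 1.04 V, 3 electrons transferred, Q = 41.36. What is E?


E = E0 - (RT/nF) * ln(Q)
E = 1.04 - (8.314 * 298 / (3 * 96485)) * ln(41.36)
E = 1.0081 V

1.0081 V


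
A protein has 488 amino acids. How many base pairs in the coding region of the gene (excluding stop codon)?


Each amino acid = 1 codon = 3 bp
bp = 488 * 3 = 1464 bp

1464 bp


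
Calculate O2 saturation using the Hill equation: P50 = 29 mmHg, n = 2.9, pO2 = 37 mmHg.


Y = pO2^n / (P50^n + pO2^n)
Y = 37^2.9 / (29^2.9 + 37^2.9)
Y = 66.96%

66.96%


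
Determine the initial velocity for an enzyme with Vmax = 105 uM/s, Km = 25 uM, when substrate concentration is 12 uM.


v = Vmax * [S] / (Km + [S])
v = 105 * 12 / (25 + 12)
v = 34.0541 uM/s

34.0541 uM/s


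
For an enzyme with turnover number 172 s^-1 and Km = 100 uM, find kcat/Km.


Catalytic efficiency = kcat / Km
= 172 / 100
= 1.72 uM^-1*s^-1

1.72 uM^-1*s^-1


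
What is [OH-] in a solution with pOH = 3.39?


[OH-] = 10^(-pOH)
[OH-] = 10^(-3.39)
[OH-] = 4.074e-04 M

4.074e-04 M


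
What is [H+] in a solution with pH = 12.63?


[H+] = 10^(-pH)
[H+] = 10^(-12.63)
[H+] = 2.344e-13 M

2.344e-13 M


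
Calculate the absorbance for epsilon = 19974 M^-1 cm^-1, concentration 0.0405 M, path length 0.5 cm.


A = epsilon * c * l
A = 19974 * 0.0405 * 0.5
A = 404.4735

404.4735


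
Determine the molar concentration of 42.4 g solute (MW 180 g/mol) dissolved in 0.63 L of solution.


C = (mass / MW) / volume
C = (42.4 / 180) / 0.63
C = 0.3739 M

0.3739 M


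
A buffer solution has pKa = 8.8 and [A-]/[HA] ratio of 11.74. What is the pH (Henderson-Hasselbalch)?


pH = pKa + log10([A-]/[HA])
pH = 8.8 + log10(11.74)
pH = 9.8697

9.8697


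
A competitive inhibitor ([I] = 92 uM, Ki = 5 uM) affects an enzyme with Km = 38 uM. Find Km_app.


Km_app = Km * (1 + [I]/Ki)
Km_app = 38 * (1 + 92/5)
Km_app = 737.2 uM

737.2 uM


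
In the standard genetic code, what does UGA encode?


Standard genetic code lookup.
Codon UGA -> Stop

Stop


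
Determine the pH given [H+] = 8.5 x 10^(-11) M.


pH = -log10([H+])
pH = -log10(8.5 x 10^(-11))
pH = 10.0706

10.0706


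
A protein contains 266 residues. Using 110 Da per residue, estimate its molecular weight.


MW = n_residues * 110 Da
MW = 266 * 110
MW = 29260 Da

29260 Da


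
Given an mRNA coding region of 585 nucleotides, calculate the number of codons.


codons = nucleotides / 3
codons = 585 / 3 = 195

195


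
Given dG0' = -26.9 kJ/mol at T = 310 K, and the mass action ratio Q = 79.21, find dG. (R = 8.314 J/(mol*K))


dG = dG0' + RT * ln(Q) / 1000
dG = -26.9 + 8.314 * 310 * ln(79.21) / 1000
dG = -15.6316 kJ/mol

-15.6316 kJ/mol


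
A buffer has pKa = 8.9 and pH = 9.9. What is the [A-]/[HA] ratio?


[A-]/[HA] = 10^(pH - pKa)
= 10^(9.9 - 8.9)
= 10.0

10.0


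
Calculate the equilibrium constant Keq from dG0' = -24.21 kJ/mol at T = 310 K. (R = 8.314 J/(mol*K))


Keq = exp(-dG0 * 1000 / (R * T))
Keq = exp(-(-24.21) * 1000 / (8.314 * 310))
Keq = 12008.9274

12008.9274


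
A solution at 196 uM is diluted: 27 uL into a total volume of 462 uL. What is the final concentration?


C2 = C1 * V1 / V2
C2 = 196 * 27 / 462
C2 = 11.4545 uM

11.4545 uM


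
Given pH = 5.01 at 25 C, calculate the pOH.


pOH = 14 - pH
pOH = 14 - 5.01
pOH = 8.99

8.99


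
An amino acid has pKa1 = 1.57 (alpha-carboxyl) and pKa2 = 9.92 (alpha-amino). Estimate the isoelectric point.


pI = (pKa1 + pKa2) / 2
pI = (1.57 + 9.92) / 2
pI = 5.745

5.745


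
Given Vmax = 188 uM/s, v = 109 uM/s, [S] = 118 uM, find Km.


Km = [S] * (Vmax - v) / v
Km = 118 * (188 - 109) / 109
Km = 85.5229 uM

85.5229 uM


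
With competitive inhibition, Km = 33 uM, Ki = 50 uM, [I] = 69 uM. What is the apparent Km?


Km_app = Km * (1 + [I]/Ki)
Km_app = 33 * (1 + 69/50)
Km_app = 78.54 uM

78.54 uM


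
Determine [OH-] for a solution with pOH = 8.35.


[OH-] = 10^(-pOH)
[OH-] = 10^(-8.35)
[OH-] = 4.467e-09 M

4.467e-09 M


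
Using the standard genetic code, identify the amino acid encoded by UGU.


Standard genetic code lookup.
Codon UGU -> Cys

Cys


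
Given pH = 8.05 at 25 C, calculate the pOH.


pOH = 14 - pH
pOH = 14 - 8.05
pOH = 5.95

5.95


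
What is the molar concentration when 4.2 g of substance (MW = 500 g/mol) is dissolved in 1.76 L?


C = (mass / MW) / volume
C = (4.2 / 500) / 1.76
C = 0.0048 M

0.0048 M


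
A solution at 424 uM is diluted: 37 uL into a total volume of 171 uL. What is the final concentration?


C2 = C1 * V1 / V2
C2 = 424 * 37 / 171
C2 = 91.7427 uM

91.7427 uM


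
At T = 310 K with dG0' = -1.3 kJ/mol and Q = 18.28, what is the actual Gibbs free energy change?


dG = dG0' + RT * ln(Q) / 1000
dG = -1.3 + 8.314 * 310 * ln(18.28) / 1000
dG = 6.1893 kJ/mol

6.1893 kJ/mol


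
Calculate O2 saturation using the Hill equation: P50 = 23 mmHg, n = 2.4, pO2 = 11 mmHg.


Y = pO2^n / (P50^n + pO2^n)
Y = 11^2.4 / (23^2.4 + 11^2.4)
Y = 14.55%

14.55%


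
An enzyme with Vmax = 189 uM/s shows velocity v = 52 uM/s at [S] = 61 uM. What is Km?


Km = [S] * (Vmax - v) / v
Km = 61 * (189 - 52) / 52
Km = 160.7115 uM

160.7115 uM


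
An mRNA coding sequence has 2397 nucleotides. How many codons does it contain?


codons = nucleotides / 3
codons = 2397 / 3 = 799

799


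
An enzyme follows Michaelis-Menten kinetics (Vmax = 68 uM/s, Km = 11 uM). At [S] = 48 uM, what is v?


v = Vmax * [S] / (Km + [S])
v = 68 * 48 / (11 + 48)
v = 55.322 uM/s

55.322 uM/s


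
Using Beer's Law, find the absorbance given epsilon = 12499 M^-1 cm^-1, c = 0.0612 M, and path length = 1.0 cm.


A = epsilon * c * l
A = 12499 * 0.0612 * 1.0
A = 764.9388

764.9388


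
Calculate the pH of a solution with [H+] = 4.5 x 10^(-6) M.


pH = -log10([H+])
pH = -log10(4.5 x 10^(-6))
pH = 5.3468

5.3468


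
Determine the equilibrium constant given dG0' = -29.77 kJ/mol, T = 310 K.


Keq = exp(-dG0 * 1000 / (R * T))
Keq = exp(-(-29.77) * 1000 / (8.314 * 310))
Keq = 103846.4369

103846.4369


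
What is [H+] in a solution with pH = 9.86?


[H+] = 10^(-pH)
[H+] = 10^(-9.86)
[H+] = 1.380e-10 M

1.380e-10 M


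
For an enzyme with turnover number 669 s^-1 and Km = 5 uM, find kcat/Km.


Catalytic efficiency = kcat / Km
= 669 / 5
= 133.8 uM^-1*s^-1

133.8 uM^-1*s^-1


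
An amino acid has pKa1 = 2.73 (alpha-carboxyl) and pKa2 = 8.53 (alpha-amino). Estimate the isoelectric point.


pI = (pKa1 + pKa2) / 2
pI = (2.73 + 8.53) / 2
pI = 5.63

5.63


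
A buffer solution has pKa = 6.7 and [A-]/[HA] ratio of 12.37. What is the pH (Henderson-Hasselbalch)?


pH = pKa + log10([A-]/[HA])
pH = 6.7 + log10(12.37)
pH = 7.7924

7.7924


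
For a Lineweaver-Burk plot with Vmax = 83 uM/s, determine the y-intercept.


y-intercept = 1/Vmax
= 1/83
= 0.012 s/uM

0.012 s/uM


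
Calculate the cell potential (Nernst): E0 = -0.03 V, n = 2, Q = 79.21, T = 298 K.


E = E0 - (RT/nF) * ln(Q)
E = -0.03 - (8.314 * 298 / (2 * 96485)) * ln(79.21)
E = -0.0861 V

-0.0861 V
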